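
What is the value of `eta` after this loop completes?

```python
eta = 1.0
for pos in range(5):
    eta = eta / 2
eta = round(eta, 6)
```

Halving LR 5 times: 1 / 2^5
`eta` takes the values: 1.0 → 0.5 → 0.25 → 0.125 → 0.0625 → 0.03125

Answer: 0.03125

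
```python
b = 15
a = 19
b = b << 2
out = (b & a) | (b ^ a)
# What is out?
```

Trace:
`b = 15` → b = 15
`a = 19` → a = 19
`b = b << 2` → b = 60
`out = (b & a) | (b ^ a)` → out = 63
So out = 63

Answer: 63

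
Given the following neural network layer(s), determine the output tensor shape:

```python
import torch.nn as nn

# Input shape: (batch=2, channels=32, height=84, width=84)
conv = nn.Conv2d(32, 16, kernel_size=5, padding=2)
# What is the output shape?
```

Input: (2, 32, 84, 84) -> Output: (2, 16, 84, 84)

Answer: (2, 16, 84, 84)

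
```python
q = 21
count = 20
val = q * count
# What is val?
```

Trace:
`q = 21` → q = 21
`count = 20` → count = 20
`val = q * count` → val = 420
So val = 420

Answer: 420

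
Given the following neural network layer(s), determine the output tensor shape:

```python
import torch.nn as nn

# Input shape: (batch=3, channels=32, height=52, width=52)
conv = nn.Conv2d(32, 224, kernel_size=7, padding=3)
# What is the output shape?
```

Input: (3, 32, 52, 52) -> Output: (3, 224, 52, 52)

Answer: (3, 224, 52, 52)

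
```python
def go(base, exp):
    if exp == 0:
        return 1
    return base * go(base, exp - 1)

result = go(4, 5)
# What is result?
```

go(4, 5) = 4 * 4 * 4 * 4 * 4 = 1024

Answer: 1024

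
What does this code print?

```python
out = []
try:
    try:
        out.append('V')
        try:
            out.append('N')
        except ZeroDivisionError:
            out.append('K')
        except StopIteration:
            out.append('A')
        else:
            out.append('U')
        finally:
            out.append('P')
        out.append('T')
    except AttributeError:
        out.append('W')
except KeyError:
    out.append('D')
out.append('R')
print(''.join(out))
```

Execution trace: 'V' (try body) → 'N' (inner try body, no exception) → 'U' (inner else) → 'P' (inner finally) → 'T' (try body, no exception) → 'R' (after the try/except). Output: VNUPTR

Answer: VNUPTR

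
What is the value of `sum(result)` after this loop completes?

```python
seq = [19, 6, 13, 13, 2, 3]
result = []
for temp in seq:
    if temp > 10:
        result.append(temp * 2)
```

Sum of doubled values > 10
`result` takes the values: [] → [38] → [38, 26] → [38, 26, 26]
So `sum(result)` = 90

Answer: 90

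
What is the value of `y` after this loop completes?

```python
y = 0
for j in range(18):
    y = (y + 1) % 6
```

Increment mod 6, 18 times = 0
`y` takes the values: 0 → 1 → 2 → 3 → 4 → 5 → 0 → 1 → 2 → 3 → 4 → 5 → 0 → 1 → 2 → 3 → 4 → 5 → 0

Answer: 0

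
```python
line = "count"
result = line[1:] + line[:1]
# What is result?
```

Trace:
`line = "count"` → line = 'count'
`result = line[1:] + line[:1]` → result = 'ountc'
So result = 'ountc'

Answer: 'ountc'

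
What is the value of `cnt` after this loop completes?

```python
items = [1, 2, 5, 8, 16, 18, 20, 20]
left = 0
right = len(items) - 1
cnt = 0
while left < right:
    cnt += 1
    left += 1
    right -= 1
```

Iterations until pointers meet (list length 8)
`cnt` takes the values: 0 → 1 → 2 → 3 → 4

Answer: 4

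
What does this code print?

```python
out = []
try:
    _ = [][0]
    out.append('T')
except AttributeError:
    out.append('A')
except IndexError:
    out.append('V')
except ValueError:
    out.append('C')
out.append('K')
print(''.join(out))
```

Execution trace: 'V' (except IndexError) → 'K' (after the try/except). Output: VK

Answer: VK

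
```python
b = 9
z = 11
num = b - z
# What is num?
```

Trace:
`b = 9` → b = 9
`z = 11` → z = 11
`num = b - z` → num = -2
So num = -2

Answer: -2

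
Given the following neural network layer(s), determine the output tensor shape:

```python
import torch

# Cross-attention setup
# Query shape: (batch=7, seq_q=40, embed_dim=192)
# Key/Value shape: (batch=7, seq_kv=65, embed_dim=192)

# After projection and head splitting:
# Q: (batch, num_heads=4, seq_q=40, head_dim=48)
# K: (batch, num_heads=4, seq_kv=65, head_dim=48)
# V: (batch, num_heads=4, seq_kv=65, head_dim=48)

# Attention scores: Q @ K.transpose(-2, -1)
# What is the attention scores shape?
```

Input: (7, 40, 192) -> Output: (7, 4, 40, 65)

Answer: (7, 4, 40, 65)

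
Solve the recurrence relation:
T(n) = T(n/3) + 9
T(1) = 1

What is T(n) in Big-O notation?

Each step divides n by 3 and adds 9. After log_3(n) steps we reach T(1)=1. So T(n) = 9·log_3(n) + 1 = O(log n).

Answer: O(log n)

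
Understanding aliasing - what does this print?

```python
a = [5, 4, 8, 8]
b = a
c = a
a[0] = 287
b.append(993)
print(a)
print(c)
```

Key concept: multiple aliases.
Step by step:
`a = [5, 4, 8, 8]` → a = [5, 4, 8, 8]
`b = a` → b = [5, 4, 8, 8] (same object as a)
`c = a` → c = [5, 4, 8, 8] (same object as a, b)
`a[0] = 287` → a = [287, 4, 8, 8] (same object as b, c); b = [287, 4, 8, 8] (same object as a, c); c = [287, 4, 8, 8] (same object as a, b)
`b.append(993)` → a = [287, 4, 8, 8, 993] (same object as b, c); b = [287, 4, 8, 8, 993] (same object as a, c); c = [287, 4, 8, 8, 993] (same object as a, b)
`print(a)` → prints [287, 4, 8, 8, 993]
`print(c)` → prints [287, 4, 8, 8, 993]

Answer:
[287, 4, 8, 8, 993]
[287, 4, 8, 8, 993]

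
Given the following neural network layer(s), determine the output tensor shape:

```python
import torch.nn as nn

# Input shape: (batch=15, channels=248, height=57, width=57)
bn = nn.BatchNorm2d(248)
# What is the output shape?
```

Input: (15, 248, 57, 57) -> Output: (15, 248, 57, 57)

Answer: (15, 248, 57, 57)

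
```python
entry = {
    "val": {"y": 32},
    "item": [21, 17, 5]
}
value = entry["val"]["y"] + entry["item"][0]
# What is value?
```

Trace:
`entry = { ...` → entry = {'val': {'y': 32}, 'item': [21, 17, 5]}
`value = entry["val"]["y"] + entry["item"][0]` → value = 53
So value = 53

Answer: 53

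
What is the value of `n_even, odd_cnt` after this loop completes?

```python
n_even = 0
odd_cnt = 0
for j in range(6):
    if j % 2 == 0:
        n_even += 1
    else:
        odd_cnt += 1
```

Count evens and odds in range(6)
`n_even, odd_cnt` takes the values: (0, 0) → (1, 0) → (1, 1) → (2, 1) → (2, 2) → (3, 2) → (3, 3)

Answer: 3, 3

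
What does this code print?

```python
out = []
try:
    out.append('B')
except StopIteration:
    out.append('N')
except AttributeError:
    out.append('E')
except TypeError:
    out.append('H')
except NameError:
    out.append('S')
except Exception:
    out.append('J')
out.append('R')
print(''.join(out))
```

Execution trace: 'B' (try body, no exception) → 'R' (after the try/except). Output: BR

Answer: BR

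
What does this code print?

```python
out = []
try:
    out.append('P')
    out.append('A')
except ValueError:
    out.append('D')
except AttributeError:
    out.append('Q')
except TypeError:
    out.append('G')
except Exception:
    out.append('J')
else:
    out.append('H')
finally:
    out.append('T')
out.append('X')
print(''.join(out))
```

Execution trace: 'P' (try body) → 'A' (try body, no exception) → 'H' (else) → 'T' (finally) → 'X' (after the try/except). Output: PAHTX

Answer: PAHTX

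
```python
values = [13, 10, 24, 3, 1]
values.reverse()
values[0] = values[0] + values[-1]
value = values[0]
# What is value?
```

Trace:
`values = [13, 10, 24, 3, 1]` → values = [13, 10, 24, 3, 1]
`values.reverse()` → values = [1, 3, 24, 10, 13]
`values[0] = values[0] + values[-1]` → values = [14, 3, 24, 10, 13]
`value = values[0]` → value = 14
So value = 14

Answer: 14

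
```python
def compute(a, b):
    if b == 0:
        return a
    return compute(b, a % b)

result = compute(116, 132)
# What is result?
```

compute(116, 132) -> compute(132, 116) -> compute(116, 16) -> compute(16, 4) -> compute(4, 0) -> 4

Answer: 4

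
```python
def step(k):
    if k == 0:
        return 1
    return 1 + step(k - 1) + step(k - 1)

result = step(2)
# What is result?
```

step(k) = 1 + 2·step(k-1), step(0)=1. Closed form: (1+1)·2^2 - 1 = 7.

Answer: 7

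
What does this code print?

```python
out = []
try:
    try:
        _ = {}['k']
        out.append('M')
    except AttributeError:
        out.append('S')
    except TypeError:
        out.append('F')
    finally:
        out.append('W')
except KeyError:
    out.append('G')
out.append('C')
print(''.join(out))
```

Execution trace: 'W' (finally) → 'G' (outer except KeyError) → 'C' (after the try/except). Output: WGC

Answer: WGC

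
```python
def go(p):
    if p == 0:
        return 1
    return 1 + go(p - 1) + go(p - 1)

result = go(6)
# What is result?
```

go(p) = 1 + 2·go(p-1), go(0)=1. Closed form: (1+1)·2^6 - 1 = 127.

Answer: 127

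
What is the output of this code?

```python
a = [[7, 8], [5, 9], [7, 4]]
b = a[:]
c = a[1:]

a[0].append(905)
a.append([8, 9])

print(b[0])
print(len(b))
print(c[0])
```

Key concept: slice with nested mutation.
Step by step:
`a = [[7, 8], [5, 9], [7, 4]]` → a = [[7, 8], [5, 9], [7, 4]]
`b = a[:]` → b = [[7, 8], [5, 9], [7, 4]]
`c = a[1:]` → c = [[5, 9], [7, 4]]
`a[0].append(905)` → a = [[7, 8, 905], [5, 9], [7, 4]]; b = [[7, 8, 905], [5, 9], [7, 4]]
`a.append([8, 9])` → a = [[7, 8, 905], [5, 9], [7, 4], [8, 9]]
`print(b[0])` → prints [7, 8, 905]
`print(len(b))` → prints 3
`print(c[0])` → prints [5, 9]

Answer:
[7, 8, 905]
3
[5, 9]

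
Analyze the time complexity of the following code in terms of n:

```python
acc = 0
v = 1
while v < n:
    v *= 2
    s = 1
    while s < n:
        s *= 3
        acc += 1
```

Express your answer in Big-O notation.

Each loop level contributes: log n × log n. Multiplying the contributions gives O(log² n).

Answer: O(log² n)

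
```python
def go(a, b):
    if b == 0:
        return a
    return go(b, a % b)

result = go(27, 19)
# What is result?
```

go(27, 19) -> go(19, 8) -> go(8, 3) -> go(3, 2) -> go(2, 1) -> go(1, 0) -> 1

Answer: 1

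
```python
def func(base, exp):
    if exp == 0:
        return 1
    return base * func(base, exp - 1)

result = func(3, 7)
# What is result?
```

func(3, 7) = 3 * 3 * 3 * 3 * 3 * 3 * 3 = 2187

Answer: 2187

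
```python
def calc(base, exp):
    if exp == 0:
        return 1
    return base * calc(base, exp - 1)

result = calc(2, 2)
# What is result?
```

calc(2, 2) = 2 * 2 = 4

Answer: 4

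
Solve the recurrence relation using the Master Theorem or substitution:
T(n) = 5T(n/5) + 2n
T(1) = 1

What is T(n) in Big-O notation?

By Master Theorem: a=5, b=5, f(n)=2n. Since log_5(5) = 1 and f(n) = Θ(n^1), Case 2 applies. T(n) = O(n log n).

Answer: O(n log n)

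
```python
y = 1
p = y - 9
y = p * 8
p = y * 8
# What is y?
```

Trace:
`y = 1` → y = 1
`p = y - 9` → p = -8
`y = p * 8` → y = -64
`p = y * 8` → p = -512
So y = -64

Answer: -64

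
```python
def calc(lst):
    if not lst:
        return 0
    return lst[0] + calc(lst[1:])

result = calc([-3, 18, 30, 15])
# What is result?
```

(-3) + 18 + 30 + 15 + 0 = 60

Answer: 60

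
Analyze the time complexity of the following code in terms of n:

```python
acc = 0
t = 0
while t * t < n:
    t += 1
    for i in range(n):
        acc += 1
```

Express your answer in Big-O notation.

Each loop level contributes: √n × n. Multiplying the contributions gives O(n√n).

Answer: O(n√n)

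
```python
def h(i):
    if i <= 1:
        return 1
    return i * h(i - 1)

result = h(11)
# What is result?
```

h(11) = 11 * 10 * 9 * 8 * 7 * 6 * 5 * 4 * 3 * 2 * 1 = 39916800

Answer: 39916800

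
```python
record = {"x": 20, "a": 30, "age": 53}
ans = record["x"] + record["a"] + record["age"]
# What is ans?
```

Trace:
`record = {"x": 20, "a": 30, "age": 53}` → record = {'x': 20, 'a': 30, 'age': 53}
`ans = record["x"] + record["a"] + record["age"]` → ans = 103
So ans = 103

Answer: 103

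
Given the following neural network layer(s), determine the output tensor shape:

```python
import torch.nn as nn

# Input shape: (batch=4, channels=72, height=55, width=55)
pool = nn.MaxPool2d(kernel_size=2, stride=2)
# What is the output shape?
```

Input: (4, 72, 55, 55) -> Output: (4, 72, 27, 27)

Answer: (4, 72, 27, 27)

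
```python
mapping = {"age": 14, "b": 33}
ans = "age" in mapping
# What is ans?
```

Trace:
`mapping = {"age": 14, "b": 33}` → mapping = {'age': 14, 'b': 33}
`ans = "age" in mapping` → ans = True
So ans = True

Answer: True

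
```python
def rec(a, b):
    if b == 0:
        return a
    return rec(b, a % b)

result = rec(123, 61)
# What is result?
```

rec(123, 61) -> rec(61, 1) -> rec(1, 0) -> 1

Answer: 1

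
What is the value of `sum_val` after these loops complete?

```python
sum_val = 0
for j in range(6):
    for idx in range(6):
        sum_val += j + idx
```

Sum of all j+idx for j,idx in 6x6
`sum_val` takes the values: 0 → 1 → 3 → 6 → 10 → 15 → 16 → 18 → 21 → 25 → 30 → 36 → 38 → 41 → 45 → 50 → 56 → 63 → 66 → 70 → 75 → 81 → 88 → 96 → 100 → 105 → 111 → 118 → 126 → 135 → 140 → 146 → 153 → 161 → 170 → 180

Answer: 180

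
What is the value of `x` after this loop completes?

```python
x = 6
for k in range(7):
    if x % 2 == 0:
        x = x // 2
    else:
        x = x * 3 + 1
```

Collatz-style transformation from 6
`x` takes the values: 6 → 3 → 10 → 5 → 16 → 8 → 4 → 2

Answer: 2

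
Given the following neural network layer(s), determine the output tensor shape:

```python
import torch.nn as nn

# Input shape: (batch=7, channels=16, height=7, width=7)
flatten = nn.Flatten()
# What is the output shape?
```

Input: (7, 16, 7, 7) -> Output: (7, 784)

Answer: (7, 784)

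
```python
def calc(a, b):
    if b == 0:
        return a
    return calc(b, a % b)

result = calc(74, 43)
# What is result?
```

calc(74, 43) -> calc(43, 31) -> calc(31, 12) -> calc(12, 7) -> calc(7, 5) -> calc(5, 2) -> calc(2, 1) -> calc(1, 0) -> 1

Answer: 1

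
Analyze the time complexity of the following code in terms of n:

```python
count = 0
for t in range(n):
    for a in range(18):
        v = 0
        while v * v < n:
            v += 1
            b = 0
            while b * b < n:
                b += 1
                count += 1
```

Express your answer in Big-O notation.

Each loop level contributes: n × 1 × √n × √n. Multiplying the contributions gives O(n^2).

Answer: O(n^2)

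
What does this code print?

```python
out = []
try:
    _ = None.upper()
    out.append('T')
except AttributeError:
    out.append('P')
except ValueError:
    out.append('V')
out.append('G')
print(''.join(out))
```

Execution trace: 'P' (except AttributeError) → 'G' (after the try/except). Output: PG

Answer: PG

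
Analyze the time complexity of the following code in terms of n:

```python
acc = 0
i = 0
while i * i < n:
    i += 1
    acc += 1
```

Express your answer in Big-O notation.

Each loop level contributes: √n. Multiplying the contributions gives O(√n).

Answer: O(√n)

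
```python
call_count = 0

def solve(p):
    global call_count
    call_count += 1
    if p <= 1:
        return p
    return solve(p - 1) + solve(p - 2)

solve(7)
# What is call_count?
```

Calls(p) = 1 + Calls(p-1) + Calls(p-2); Calls(0)=Calls(1)=1. For p=7 this gives 41.

Answer: 41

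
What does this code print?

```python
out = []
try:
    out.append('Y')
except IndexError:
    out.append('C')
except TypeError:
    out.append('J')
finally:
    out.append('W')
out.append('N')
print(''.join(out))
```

Execution trace: 'Y' (try body, no exception) → 'W' (finally) → 'N' (after the try/except). Output: YWN

Answer: YWN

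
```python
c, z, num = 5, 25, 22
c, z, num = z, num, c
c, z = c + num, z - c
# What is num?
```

Trace:
`c, z, num = 5, 25, 22` → c = 5; z = 25; num = 22
`c, z, num = z, num, c` → c = 25; z = 22; num = 5
`c, z = c + num, z - c` → c = 30; z = -3
So num = 5

Answer: 5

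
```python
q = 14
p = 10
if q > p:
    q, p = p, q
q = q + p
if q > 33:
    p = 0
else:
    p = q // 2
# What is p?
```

Trace:
`q = 14` → q = 14
`p = 10` → p = 10
`if q > p: ...` → q > p is True → q = 10; p = 14
`q = q + p` → q = 24
`if q > 33: ...` → q > 33 is False, take else branch → p = 12
So p = 12

Answer: 12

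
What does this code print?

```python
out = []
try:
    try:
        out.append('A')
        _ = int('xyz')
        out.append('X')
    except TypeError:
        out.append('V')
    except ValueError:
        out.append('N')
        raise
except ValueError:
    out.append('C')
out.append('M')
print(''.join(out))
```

Execution trace: 'A' (inner try body) → 'N' (inner except ValueError) → 'C' (outer except ValueError) → 'M' (after the try/except). Output: ANCM

Answer: ANCM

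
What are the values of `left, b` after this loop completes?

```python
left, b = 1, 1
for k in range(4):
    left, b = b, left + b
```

Fibonacci: after 4 iterations
`left, b` takes the values: (1, 1) → (1, 2) → (2, 3) → (3, 5) → (5, 8)

Answer: 5, 8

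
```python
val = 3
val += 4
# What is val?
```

Trace:
`val = 3` → val = 3
`val += 4` → val = 7
So val = 7

Answer: 7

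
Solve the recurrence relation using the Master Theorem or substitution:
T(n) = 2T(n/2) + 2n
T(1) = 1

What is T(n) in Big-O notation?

By Master Theorem: a=2, b=2, f(n)=2n. Since log_2(2) = 1 and f(n) = Θ(n^1), Case 2 applies. T(n) = O(n log n).

Answer: O(n log n)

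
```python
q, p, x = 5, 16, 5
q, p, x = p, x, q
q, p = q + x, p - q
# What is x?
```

Trace:
`q, p, x = 5, 16, 5` → q = 5; p = 16; x = 5
`q, p, x = p, x, q` → q = 16; p = 5; x = 5
`q, p = q + x, p - q` → q = 21; p = -11
So x = 5

Answer: 5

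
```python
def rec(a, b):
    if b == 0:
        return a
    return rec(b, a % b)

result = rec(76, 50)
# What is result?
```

rec(76, 50) -> rec(50, 26) -> rec(26, 24) -> rec(24, 2) -> rec(2, 0) -> 2

Answer: 2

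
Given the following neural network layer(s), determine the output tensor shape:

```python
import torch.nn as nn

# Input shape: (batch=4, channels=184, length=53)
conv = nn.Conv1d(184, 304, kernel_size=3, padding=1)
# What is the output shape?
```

Input: (4, 184, 53) -> Output: (4, 304, 53)

Answer: (4, 304, 53)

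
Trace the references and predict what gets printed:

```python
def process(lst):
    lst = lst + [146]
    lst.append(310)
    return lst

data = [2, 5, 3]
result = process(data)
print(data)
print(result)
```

Key concept: rebinding parameter vs mutation.
Step by step:
`data = [2, 5, 3]` → data = [2, 5, 3]
`result = process(data)` → result = [2, 5, 3, 146, 310]
`print(data)` → prints [2, 5, 3]
`print(result)` → prints [2, 5, 3, 146, 310]

Answer:
[2, 5, 3]
[2, 5, 3, 146, 310]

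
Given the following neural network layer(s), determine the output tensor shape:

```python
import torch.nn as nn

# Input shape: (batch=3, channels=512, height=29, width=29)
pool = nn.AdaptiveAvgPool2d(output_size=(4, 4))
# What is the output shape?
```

Input: (3, 512, 29, 29) -> Output: (3, 512, 4, 4)

Answer: (3, 512, 4, 4)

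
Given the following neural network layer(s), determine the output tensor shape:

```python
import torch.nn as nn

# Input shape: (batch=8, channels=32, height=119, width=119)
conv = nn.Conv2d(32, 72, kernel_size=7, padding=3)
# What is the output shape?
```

Input: (8, 32, 119, 119) -> Output: (8, 72, 119, 119)

Answer: (8, 72, 119, 119)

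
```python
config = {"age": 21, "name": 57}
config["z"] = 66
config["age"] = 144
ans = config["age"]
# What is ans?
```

Trace:
`config = {"age": 21, "name": 57}` → config = {'age': 21, 'name': 57}
`config["z"] = 66` → config = {'age': 21, 'name': 57, 'z': 66}
`config["age"] = 144` → config = {'age': 144, 'name': 57, 'z': 66}
`ans = config["age"]` → ans = 144
So ans = 144

Answer: 144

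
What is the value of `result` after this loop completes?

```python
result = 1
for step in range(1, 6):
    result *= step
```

5! = 120
`result` takes the values: 1 → 2 → 6 → 24 → 120

Answer: 120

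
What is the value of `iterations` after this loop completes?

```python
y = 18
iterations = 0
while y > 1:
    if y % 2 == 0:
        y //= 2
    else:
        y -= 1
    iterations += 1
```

Steps to reduce 18 to 1
`iterations` takes the values: 0 → 1 → 2 → 3 → 4 → 5

Answer: 5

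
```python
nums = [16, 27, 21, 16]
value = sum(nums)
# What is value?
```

Trace:
`nums = [16, 27, 21, 16]` → nums = [16, 27, 21, 16]
`value = sum(nums)` → value = 80
So value = 80

Answer: 80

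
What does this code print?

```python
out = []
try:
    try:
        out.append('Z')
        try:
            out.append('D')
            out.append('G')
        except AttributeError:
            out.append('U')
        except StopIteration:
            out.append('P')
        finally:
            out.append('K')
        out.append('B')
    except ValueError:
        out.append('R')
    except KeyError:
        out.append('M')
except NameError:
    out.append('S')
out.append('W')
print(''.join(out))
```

Execution trace: 'Z' (try body) → 'D' (inner try body) → 'G' (inner try body, no exception) → 'K' (inner finally) → 'B' (try body, no exception) → 'W' (after the try/except). Output: ZDGKBW

Answer: ZDGKBW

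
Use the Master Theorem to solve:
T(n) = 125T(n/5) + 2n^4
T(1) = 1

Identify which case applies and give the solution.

a=125, b=5, f(n)=2n^4. log_5(125) = 3. Since c=4 > 3 and the regularity condition holds (125(n/5)^4 = (125/5^4)n^4 with 125/5^4 < 1), Case 3 applies: T(n) = Θ(f(n)) = O(n^4).

Answer: O(n^4) - Case 3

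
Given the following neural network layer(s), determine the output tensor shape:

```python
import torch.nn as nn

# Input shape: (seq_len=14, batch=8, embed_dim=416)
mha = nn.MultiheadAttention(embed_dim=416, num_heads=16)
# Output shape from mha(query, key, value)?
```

Input: (14, 8, 416) -> Output: (14, 8, 416)

Answer: (14, 8, 416)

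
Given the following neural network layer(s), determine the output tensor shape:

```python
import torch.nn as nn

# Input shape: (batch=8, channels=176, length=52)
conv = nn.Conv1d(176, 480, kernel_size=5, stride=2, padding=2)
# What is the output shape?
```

Input: (8, 176, 52) -> Output: (8, 480, 26)

Answer: (8, 480, 26)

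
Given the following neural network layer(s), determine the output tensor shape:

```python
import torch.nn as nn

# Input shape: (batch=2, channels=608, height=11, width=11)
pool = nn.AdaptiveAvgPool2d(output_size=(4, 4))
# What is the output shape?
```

Input: (2, 608, 11, 11) -> Output: (2, 608, 4, 4)

Answer: (2, 608, 4, 4)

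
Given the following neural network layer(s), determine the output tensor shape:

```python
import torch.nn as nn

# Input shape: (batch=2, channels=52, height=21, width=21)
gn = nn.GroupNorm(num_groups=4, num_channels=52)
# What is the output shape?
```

Input: (2, 52, 21, 21) -> Output: (2, 52, 21, 21)

Answer: (2, 52, 21, 21)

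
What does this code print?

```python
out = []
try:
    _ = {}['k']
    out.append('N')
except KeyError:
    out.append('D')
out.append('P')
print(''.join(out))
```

Execution trace: 'D' (except KeyError) → 'P' (after the try/except). Output: DP

Answer: DP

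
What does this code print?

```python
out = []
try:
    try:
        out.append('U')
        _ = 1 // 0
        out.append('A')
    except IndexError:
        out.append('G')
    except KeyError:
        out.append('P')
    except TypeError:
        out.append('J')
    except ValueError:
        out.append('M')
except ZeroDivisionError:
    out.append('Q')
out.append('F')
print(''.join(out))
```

Execution trace: 'U' (try body) → 'Q' (outer except ZeroDivisionError) → 'F' (after the try/except). Output: UQF

Answer: UQF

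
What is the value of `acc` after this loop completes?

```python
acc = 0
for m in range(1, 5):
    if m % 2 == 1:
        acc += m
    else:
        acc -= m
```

Add odd, subtract even
`acc` takes the values: 0 → 1 → -1 → 2 → -2

Answer: -2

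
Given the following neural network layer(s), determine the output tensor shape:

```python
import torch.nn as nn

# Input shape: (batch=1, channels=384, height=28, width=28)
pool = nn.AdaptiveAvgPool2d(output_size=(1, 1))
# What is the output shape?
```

Input: (1, 384, 28, 28) -> Output: (1, 384, 1, 1)

Answer: (1, 384, 1, 1)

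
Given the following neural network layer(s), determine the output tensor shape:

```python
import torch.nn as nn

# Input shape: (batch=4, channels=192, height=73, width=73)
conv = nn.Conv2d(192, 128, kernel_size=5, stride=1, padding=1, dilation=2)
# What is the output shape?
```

Input: (4, 192, 73, 73) -> Output: (4, 128, 67, 67)

Answer: (4, 128, 67, 67)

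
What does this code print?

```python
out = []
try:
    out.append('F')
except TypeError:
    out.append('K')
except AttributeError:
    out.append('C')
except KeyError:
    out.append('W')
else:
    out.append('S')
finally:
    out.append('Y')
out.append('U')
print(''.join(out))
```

Execution trace: 'F' (try body, no exception) → 'S' (else) → 'Y' (finally) → 'U' (after the try/except). Output: FSYU

Answer: FSYU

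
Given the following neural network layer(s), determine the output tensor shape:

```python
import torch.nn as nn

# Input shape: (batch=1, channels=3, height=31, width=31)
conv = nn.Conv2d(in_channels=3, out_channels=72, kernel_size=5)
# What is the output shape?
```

Input: (1, 3, 31, 31) -> Output: (1, 72, 27, 27)

Answer: (1, 72, 27, 27)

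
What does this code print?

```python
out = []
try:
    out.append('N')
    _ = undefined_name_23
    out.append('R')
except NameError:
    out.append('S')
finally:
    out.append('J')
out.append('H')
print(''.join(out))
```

Execution trace: 'N' (try body) → 'S' (except NameError) → 'J' (finally) → 'H' (after the try/except). Output: NSJH

Answer: NSJH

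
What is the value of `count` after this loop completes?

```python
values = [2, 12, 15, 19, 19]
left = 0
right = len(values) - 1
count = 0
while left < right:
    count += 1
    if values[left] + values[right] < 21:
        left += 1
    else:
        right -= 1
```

Steps to find pair summing to 21
`count` takes the values: 0 → 1 → 2 → 3 → 4

Answer: 4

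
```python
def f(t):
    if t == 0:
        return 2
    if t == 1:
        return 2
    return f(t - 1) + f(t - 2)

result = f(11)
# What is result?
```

Build up from base cases: f(0)=2, f(1)=2, f(2)=4, f(3)=6, f(4)=10, f(5)=16, f(6)=26, ..., f(11)=288

Answer: 288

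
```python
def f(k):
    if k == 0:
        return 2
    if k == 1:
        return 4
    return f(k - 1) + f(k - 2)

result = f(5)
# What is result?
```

Build up from base cases: f(0)=2, f(1)=4, f(2)=6, f(3)=10, f(4)=16, f(5)=26

Answer: 26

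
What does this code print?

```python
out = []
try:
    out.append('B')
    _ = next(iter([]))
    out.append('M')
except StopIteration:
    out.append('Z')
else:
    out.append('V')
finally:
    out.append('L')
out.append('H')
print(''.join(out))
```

Execution trace: 'B' (try body) → 'Z' (except StopIteration) → 'L' (finally) → 'H' (after the try/except). Output: BZLH

Answer: BZLH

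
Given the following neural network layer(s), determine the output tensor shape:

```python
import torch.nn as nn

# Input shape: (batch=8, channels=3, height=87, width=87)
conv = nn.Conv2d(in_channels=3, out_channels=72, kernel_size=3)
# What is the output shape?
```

Input: (8, 3, 87, 87) -> Output: (8, 72, 85, 85)

Answer: (8, 72, 85, 85)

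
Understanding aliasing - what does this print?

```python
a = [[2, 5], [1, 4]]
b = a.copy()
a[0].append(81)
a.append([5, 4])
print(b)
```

Key concept: shallow copy with nested lists.
Step by step:
`a = [[2, 5], [1, 4]]` → a = [[2, 5], [1, 4]]
`b = a.copy()` → b = [[2, 5], [1, 4]]
`a[0].append(81)` → a = [[2, 5, 81], [1, 4]]; b = [[2, 5, 81], [1, 4]]
`a.append([5, 4])` → a = [[2, 5, 81], [1, 4], [5, 4]]
`print(b)` → prints [[2, 5, 81], [1, 4]]

Answer: [[2, 5, 81], [1, 4]]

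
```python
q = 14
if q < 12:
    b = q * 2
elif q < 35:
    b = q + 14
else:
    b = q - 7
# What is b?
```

Trace:
`q = 14` → q = 14
`if q < 12: ...` → q < 12 is False, q < 35 is True → b = 28
So b = 28

Answer: 28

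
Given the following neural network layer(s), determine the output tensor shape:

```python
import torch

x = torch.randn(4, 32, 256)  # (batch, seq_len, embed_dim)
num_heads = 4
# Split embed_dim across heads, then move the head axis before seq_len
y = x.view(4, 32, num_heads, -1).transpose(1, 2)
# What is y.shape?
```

Input: (4, 32, 256) -> head_dim = 256 // 4 = 64; after view: (4, 32, 4, 64) -> after transpose(1, 2): (4, 4, 32, 64) -> Output: (4, 4, 32, 64)

Answer: (4, 4, 32, 64)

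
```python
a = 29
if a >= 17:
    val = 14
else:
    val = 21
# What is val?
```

Trace:
`a = 29` → a = 29
`if a >= 17: ...` → a >= 17 is True → val = 14
So val = 14

Answer: 14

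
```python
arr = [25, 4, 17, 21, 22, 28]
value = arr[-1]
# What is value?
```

Trace:
`arr = [25, 4, 17, 21, 22, 28]` → arr = [25, 4, 17, 21, 22, 28]
`value = arr[-1]` → value = 28
So value = 28

Answer: 28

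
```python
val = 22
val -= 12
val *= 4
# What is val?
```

Trace:
`val = 22` → val = 22
`val -= 12` → val = 10
`val *= 4` → val = 40
So val = 40

Answer: 40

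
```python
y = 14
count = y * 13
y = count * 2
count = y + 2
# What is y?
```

Trace:
`y = 14` → y = 14
`count = y * 13` → count = 182
`y = count * 2` → y = 364
`count = y + 2` → count = 366
So y = 364

Answer: 364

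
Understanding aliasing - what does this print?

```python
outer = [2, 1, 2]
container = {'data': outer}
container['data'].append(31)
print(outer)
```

Key concept: dict holds reference to list.
Step by step:
`outer = [2, 1, 2]` → outer = [2, 1, 2]
`container = {'data': outer}` → container = {'data': [2, 1, 2]}
`container['data'].append(31)` → outer = [2, 1, 2, 31]; container = {'data': [2, 1, 2, 31]}
`print(outer)` → prints [2, 1, 2, 31]

Answer: [2, 1, 2, 31]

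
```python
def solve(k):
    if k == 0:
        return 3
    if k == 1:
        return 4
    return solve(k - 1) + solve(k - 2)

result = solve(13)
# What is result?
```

Build up from base cases: solve(0)=3, solve(1)=4, solve(2)=7, solve(3)=11, solve(4)=18, solve(5)=29, solve(6)=47, ..., solve(13)=1364

Answer: 1364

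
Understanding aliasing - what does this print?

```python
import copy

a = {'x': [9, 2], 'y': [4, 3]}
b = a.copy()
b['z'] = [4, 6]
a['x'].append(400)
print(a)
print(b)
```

Key concept: shallow copy of dict with mutable values.
Step by step:
`a = {'x': [9, 2], 'y': [4, 3]}` → a = {'x': [9, 2], 'y': [4, 3]}
`b = a.copy()` → b = {'x': [9, 2], 'y': [4, 3]}
`b['z'] = [4, 6]` → b = {'x': [9, 2], 'y': [4, 3], 'z': [4, 6]}
`a['x'].append(400)` → a = {'x': [9, 2, 400], 'y': [4, 3]}; b = {'x': [9, 2, 400], 'y': [4, 3], 'z': [4, 6]}
`print(a)` → prints {'x': [9, 2, 400], 'y': [4, 3]}
`print(b)` → prints {'x': [9, 2, 400], 'y': [4, 3], 'z': [4, 6]}

Answer:
{'x': [9, 2, 400], 'y': [4, 3]}
{'x': [9, 2, 400], 'y': [4, 3], 'z': [4, 6]}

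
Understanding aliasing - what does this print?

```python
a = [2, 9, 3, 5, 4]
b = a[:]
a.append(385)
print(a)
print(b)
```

Key concept: slice [:] creates copy.
Step by step:
`a = [2, 9, 3, 5, 4]` → a = [2, 9, 3, 5, 4]
`b = a[:]` → b = [2, 9, 3, 5, 4]
`a.append(385)` → a = [2, 9, 3, 5, 4, 385]
`print(a)` → prints [2, 9, 3, 5, 4, 385]
`print(b)` → prints [2, 9, 3, 5, 4]

Answer:
[2, 9, 3, 5, 4, 385]
[2, 9, 3, 5, 4]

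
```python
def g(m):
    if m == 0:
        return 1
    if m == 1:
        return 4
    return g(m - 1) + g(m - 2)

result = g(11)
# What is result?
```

Build up from base cases: g(0)=1, g(1)=4, g(2)=5, g(3)=9, g(4)=14, g(5)=23, g(6)=37, ..., g(11)=411

Answer: 411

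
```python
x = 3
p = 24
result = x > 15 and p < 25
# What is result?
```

Trace:
`x = 3` → x = 3
`p = 24` → p = 24
`result = x > 15 and p < 25` → result = False
So result = False

Answer: False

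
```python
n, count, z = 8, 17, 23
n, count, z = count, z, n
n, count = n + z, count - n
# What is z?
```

Trace:
`n, count, z = 8, 17, 23` → n = 8; count = 17; z = 23
`n, count, z = count, z, n` → n = 17; count = 23; z = 8
`n, count = n + z, count - n` → n = 25; count = 6
So z = 8

Answer: 8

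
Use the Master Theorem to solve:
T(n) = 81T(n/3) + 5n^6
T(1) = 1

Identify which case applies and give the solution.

a=81, b=3, f(n)=5n^6. log_3(81) = 4. Since c=6 > 4 and the regularity condition holds (81(n/3)^6 = (81/3^6)n^6 with 81/3^6 < 1), Case 3 applies: T(n) = Θ(f(n)) = O(n^6).

Answer: O(n^6) - Case 3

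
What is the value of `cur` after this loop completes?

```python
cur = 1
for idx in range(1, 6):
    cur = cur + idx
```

Start at 1, add 1 through 5
`cur` takes the values: 1 → 2 → 4 → 7 → 11 → 16

Answer: 16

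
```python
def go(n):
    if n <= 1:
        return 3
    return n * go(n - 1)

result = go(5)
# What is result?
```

go(5) = 5 * 4 * 3 * 2 * 3 = 360

Answer: 360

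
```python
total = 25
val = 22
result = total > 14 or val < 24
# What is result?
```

Trace:
`total = 25` → total = 25
`val = 22` → val = 22
`result = total > 14 or val < 24` → result = True
So result = True

Answer: True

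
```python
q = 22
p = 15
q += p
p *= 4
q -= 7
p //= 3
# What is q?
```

Trace:
`q = 22` → q = 22
`p = 15` → p = 15
`q += p` → q = 37
`p *= 4` → p = 60
`q -= 7` → q = 30
`p //= 3` → p = 20
So q = 30

Answer: 30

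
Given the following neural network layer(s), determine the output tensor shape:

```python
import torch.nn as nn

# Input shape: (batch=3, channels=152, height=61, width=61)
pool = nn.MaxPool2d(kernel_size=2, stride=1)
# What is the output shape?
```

Input: (3, 152, 61, 61) -> Output: (3, 152, 60, 60)

Answer: (3, 152, 60, 60)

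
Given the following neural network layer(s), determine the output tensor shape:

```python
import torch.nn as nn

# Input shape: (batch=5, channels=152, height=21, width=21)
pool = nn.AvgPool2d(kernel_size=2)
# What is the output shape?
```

Input: (5, 152, 21, 21) -> Output: (5, 152, 10, 10)

Answer: (5, 152, 10, 10)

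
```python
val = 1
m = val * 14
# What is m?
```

Trace:
`val = 1` → val = 1
`m = val * 14` → m = 14
So m = 14

Answer: 14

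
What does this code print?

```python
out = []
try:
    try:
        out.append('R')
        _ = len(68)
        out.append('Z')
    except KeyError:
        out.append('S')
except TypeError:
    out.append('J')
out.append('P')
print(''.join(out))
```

Execution trace: 'R' (try body) → 'J' (outer except TypeError) → 'P' (after the try/except). Output: RJP

Answer: RJP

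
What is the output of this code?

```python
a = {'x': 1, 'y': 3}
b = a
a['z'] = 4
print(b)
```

Key concept: dict aliasing.
Step by step:
`a = {'x': 1, 'y': 3}` → a = {'x': 1, 'y': 3}
`b = a` → b = {'x': 1, 'y': 3} (same object as a)
`a['z'] = 4` → a = {'x': 1, 'y': 3, 'z': 4} (same object as b); b = {'x': 1, 'y': 3, 'z': 4} (same object as a)
`print(b)` → prints {'x': 1, 'y': 3, 'z': 4}

Answer: {'x': 1, 'y': 3, 'z': 4}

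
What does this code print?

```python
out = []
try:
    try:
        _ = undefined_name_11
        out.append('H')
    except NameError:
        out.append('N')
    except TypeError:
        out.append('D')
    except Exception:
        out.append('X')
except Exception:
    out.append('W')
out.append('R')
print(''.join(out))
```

Execution trace: 'N' (inner except NameError) → 'R' (after the try/except). Output: NR

Answer: NR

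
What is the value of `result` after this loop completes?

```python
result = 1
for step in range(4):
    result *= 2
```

2^4 = 16
`result` takes the values: 1 → 2 → 4 → 8 → 16

Answer: 16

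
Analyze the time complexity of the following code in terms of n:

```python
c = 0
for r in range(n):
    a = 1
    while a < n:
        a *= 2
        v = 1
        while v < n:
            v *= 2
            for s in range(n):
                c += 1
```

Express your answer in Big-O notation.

Each loop level contributes: n × log n × log n × n. Multiplying the contributions gives O(n^2 log² n).

Answer: O(n^2 log² n)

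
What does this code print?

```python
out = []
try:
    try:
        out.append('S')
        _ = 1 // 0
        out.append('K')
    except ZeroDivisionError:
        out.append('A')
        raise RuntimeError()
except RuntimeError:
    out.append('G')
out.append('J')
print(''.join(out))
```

Execution trace: 'S' (inner try body) → 'A' (inner except ZeroDivisionError) → 'G' (outer except RuntimeError) → 'J' (after the try/except). Output: SAGJ

Answer: SAGJ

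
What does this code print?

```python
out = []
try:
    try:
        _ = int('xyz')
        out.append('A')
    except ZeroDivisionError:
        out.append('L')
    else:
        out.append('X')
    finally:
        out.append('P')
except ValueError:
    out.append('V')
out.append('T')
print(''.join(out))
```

Execution trace: 'P' (finally) → 'V' (outer except ValueError) → 'T' (after the try/except). Output: PVT

Answer: PVT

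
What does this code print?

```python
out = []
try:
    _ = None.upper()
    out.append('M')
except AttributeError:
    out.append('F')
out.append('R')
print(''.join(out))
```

Execution trace: 'F' (except AttributeError) → 'R' (after the try/except). Output: FR

Answer: FR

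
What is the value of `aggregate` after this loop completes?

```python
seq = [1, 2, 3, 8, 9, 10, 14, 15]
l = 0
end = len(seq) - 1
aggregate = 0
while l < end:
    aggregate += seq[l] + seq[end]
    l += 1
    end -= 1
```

Sum of pairs from ends
`aggregate` takes the values: 0 → 16 → 32 → 45 → 62

Answer: 62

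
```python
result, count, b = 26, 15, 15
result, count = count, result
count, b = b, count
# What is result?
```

Trace:
`result, count, b = 26, 15, 15` → result = 26; count = 15; b = 15
`result, count = count, result` → result = 15; count = 26
`count, b = b, count` → count = 15; b = 26
So result = 15

Answer: 15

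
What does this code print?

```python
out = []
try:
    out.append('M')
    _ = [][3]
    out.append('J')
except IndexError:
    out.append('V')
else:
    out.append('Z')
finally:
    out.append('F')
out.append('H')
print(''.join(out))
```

Execution trace: 'M' (try body) → 'V' (except IndexError) → 'F' (finally) → 'H' (after the try/except). Output: MVFH

Answer: MVFH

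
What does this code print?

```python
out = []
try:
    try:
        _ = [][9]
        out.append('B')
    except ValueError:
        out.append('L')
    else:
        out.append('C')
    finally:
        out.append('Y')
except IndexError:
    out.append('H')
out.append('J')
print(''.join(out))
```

Execution trace: 'Y' (finally) → 'H' (outer except IndexError) → 'J' (after the try/except). Output: YHJ

Answer: YHJ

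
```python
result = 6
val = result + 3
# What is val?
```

Trace:
`result = 6` → result = 6
`val = result + 3` → val = 9
So val = 9

Answer: 9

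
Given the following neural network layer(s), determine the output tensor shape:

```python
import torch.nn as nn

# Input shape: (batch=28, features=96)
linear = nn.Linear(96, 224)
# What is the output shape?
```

Input: (28, 96) -> Output: (28, 224)

Answer: (28, 224)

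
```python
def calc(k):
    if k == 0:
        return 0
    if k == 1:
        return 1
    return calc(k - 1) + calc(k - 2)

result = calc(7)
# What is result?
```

Build up from base cases: calc(0)=0, calc(1)=1, calc(2)=1, calc(3)=2, calc(4)=3, calc(5)=5, calc(6)=8, ..., calc(7)=13

Answer: 13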